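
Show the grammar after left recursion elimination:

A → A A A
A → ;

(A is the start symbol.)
A is directly left-recursive. The standard transformation for
  A → A α₁ | ... | A α_m | β₁ | ... | β_n
is
  A  → β₁ A' | ... | β_n A'
  A' → α₁ A' | ... | α_m A' | ε

A → ; becomes A → ; A'
A → A A A becomes A' → A A A'
Add A' → ε

Resulting grammar:
A → ; A'
A' → A A A'
A' → ε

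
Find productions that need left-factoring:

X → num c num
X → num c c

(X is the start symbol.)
Left-factoring is needed when two productions for the same non-terminal
share a common prefix on the right-hand side.

Productions for X:
  X → num c num
  X → num c c

Found common prefix 'num c' in productions for X

Answer: Yes, X has productions with common prefix 'num c'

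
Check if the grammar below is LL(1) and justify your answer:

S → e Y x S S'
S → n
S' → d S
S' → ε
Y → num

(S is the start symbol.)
Relevant sets:
  FOLLOW(S') = { $, 'd' }

For S:
  PREDICT(S → e Y x S S') = { 'e' }
  PREDICT(S → n) = { 'n' }
For S':
  PREDICT(S' → d S) = { 'd' }
  PREDICT(S' → ε) = { $, 'd' }
Y has a single production, so nothing to check there.

Conflict found: Predict set conflict for S': { 'd' }
The grammar is NOT LL(1).

Answer: No. Predict set conflict for S': { 'd' }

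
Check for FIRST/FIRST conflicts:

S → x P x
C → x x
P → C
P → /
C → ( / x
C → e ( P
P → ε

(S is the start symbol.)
FIRST sets of the non-terminals at (or reachable through a nullable prefix from) the front of some alternative:
  FIRST(C) = { '(', 'e', 'x' }

Productions for C:
  C → x x: FIRST = { 'x' }
  C → ( / x: FIRST = { '(' }
  C → e ( P: FIRST = { 'e' }
Productions for P:
  P → C: FIRST = { '(', 'e', 'x' }
  P → /: FIRST = { '/' }
  P → ε: FIRST = { ε }
S has only one production, so no FIRST/FIRST conflict is possible there.

All alternatives of each non-terminal have pairwise disjoint FIRST sets.

Answer: No FIRST/FIRST conflicts.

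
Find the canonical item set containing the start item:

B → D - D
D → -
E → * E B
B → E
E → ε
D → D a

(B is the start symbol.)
First, augment the grammar with B' → B
I₀ = CLOSURE({ [B' → . B] }):
  [B' → . B] has the dot before B: add [B → . D - D], [B → . E]
  [B → . D - D] has the dot before D: add [D → . -], [D → . D a]
  [B → . E] has the dot before E: add [E → . * E B], [E → .]
No further items can be added.

I₀ = { [B → . D - D], [B → . E], [B' → . B], [D → . -], [D → . D a], [E → . * E B], [E → .] }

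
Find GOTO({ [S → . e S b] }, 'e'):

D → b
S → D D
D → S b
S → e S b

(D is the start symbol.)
{ [D → . S b], [D → . b], [S → . D D], [S → . e S b], [S → e . S b] }

GOTO(I, 'e') = CLOSURE({ [A → αX.β] : [A → α.Xβ] ∈ I, X = 'e' })

Items with dot before 'e', with the dot advanced:
  [S → . e S b] → [S → e . S b]
Closure of the advanced items:
  [S → e . S b] has the dot before S: add [S → . D D], [S → . e S b]
  [S → . D D] has the dot before D: add [D → . b], [D → . S b]

GOTO = { [D → . S b], [D → . b], [S → . D D], [S → . e S b], [S → e . S b] }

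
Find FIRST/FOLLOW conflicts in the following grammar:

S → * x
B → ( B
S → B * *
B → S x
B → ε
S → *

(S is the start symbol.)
Nullable non-terminals: B.
FIRST sets used below: FIRST(S) = { '(', '*' }

B: nullable alternative(s) B → ε; FOLLOW(B) = { '*' }
  B → ( B: FIRST \ {ε} = { '(' } — disjoint from FOLLOW(B)
  B → S x: FIRST \ {ε} = { '(', '*' } — overlaps FOLLOW(B) on { '*' }: CONFLICT
  B → ε: FIRST \ {ε} = { } — this is the only nullable alternative, skip

S has no nullable alternative, so no FIRST/FOLLOW check is needed there.

So the grammar has 1 FIRST/FOLLOW conflict (marked CONFLICT above).

Answer: Yes. B → S x with FOLLOW(B) on { '*' }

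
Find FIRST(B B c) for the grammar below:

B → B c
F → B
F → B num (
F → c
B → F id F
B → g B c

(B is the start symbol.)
{ 'c', 'g' }

FIRST sets of the non-terminals involved (from the grammar, by fixed-point iteration):
  FIRST(B) = { 'c', 'g' }

To compute FIRST(B B c), process the symbols left to right:
Symbol B is a non-terminal. Add FIRST(B) \ {ε} = { 'c', 'g' }
B is not nullable (ε ∉ FIRST(B)), so stop here.
FIRST(B B c) = { 'c', 'g' }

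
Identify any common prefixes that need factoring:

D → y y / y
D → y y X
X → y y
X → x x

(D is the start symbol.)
Left-factoring is needed when two productions for the same non-terminal
share a common prefix on the right-hand side.

Productions for D:
  D → y y / y
  D → y y X
Productions for X:
  X → y y
  X → x x

Found common prefix 'y y' in productions for D

Answer: Yes, D has productions with common prefix 'y y'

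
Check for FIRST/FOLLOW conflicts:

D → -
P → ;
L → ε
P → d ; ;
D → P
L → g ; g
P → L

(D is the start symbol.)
No FIRST/FOLLOW conflicts.

A FIRST/FOLLOW conflict occurs when a non-terminal N has a nullable alternative N → β (β ⇒* ε) and another alternative N → α with FIRST(α) ∩ FOLLOW(N) ≠ ∅: on such a lookahead the parser cannot decide between expanding α and letting N vanish via β.

Nullable non-terminals: D, L, P.
FIRST sets used below: FIRST(P) = { ';', 'd', 'g', ε }, FIRST(L) = { 'g', ε }

D: nullable alternative(s) D → P; FOLLOW(D) = { $ }
  D → -: FIRST \ {ε} = { '-' } — disjoint from FOLLOW(D)
  D → P: FIRST \ {ε} = { ';', 'd', 'g' } — this is the only nullable alternative, skip

L: nullable alternative(s) L → ε; FOLLOW(L) = { $ }
  L → ε: FIRST \ {ε} = { } — this is the only nullable alternative, skip
  L → g ; g: FIRST \ {ε} = { 'g' } — disjoint from FOLLOW(L)

P: nullable alternative(s) P → L; FOLLOW(P) = { $ }
  P → ;: FIRST \ {ε} = { ';' } — disjoint from FOLLOW(P)
  P → d ; ;: FIRST \ {ε} = { 'd' } — disjoint from FOLLOW(P)
  P → L: FIRST \ {ε} = { 'g' } — this is the only nullable alternative, skip

No FIRST/FOLLOW conflicts found.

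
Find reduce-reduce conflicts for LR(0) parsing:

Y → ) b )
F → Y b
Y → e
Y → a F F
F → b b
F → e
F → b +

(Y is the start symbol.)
Yes — I8: [F → e .] vs [Y → e .]

A reduce-reduce conflict occurs when an LR(0) state has two complete items [A → α .] and [B → β .] — both call for a reduction, and with no lookahead the parser cannot choose between them.

Augment with Y' → Y and build the canonical LR(0) collection (I0 = CLOSURE({[Y' → . Y]}), then GOTO on every symbol after a dot until no new states appear). It has 15 states:
  I0: { [Y → . ) b )], [Y → . a F F], [Y → . e], [Y' → . Y] }  — shift
  I1: { [Y → ) . b )] }  — shift
  I2: { [Y' → Y .] }  — accept
  I3: { [F → . Y b], [F → . b +], [F → . b b], [F → . e], [Y → . ) b )], [Y → . a F F], [Y → . e], [Y → a . F F] }  — shift
  I4: { [Y → e .] }  — reduce
  I5: { [F → . Y b], [F → . b +], [F → . b b], [F → . e], [Y → . ) b )], [Y → . a F F], [Y → . e], [Y → a F . F] }  — shift
  I6: { [F → Y . b] }  — shift
  I7: { [F → b . +], [F → b . b] }  — shift
  I8: { [F → e .], [Y → e .] }  — 2 reduces
  I9: { [F → b + .] }  — reduce
  I10: { [F → b b .] }  — reduce
  I11: { [F → Y b .] }  — reduce
  I12: { [Y → a F F .] }  — reduce
  I13: { [Y → ) b . )] }  — shift
  I14: { [Y → ) b ) .] }  — reduce

I8 contains complete items [F → e .], [Y → e .] — reduce-reduce conflict.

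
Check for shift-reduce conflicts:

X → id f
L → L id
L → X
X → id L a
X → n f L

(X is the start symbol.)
A shift-reduce conflict occurs when an LR(0) state has both:
  - a complete (reduce) item [A → α .] (dot at the end), and
  - a shift item [B → β . c γ] (dot before a terminal).

Augment with X' → X and build the canonical LR(0) collection (I0 = CLOSURE({[X' → . X]}), then GOTO on every symbol after a dot until no new states appear). It has 11 states:
  I0: { [X → . id L a], [X → . id f], [X → . n f L], [X' → . X] }  — shift
  I1: { [X' → X .] }  — accept
  I2: { [L → . L id], [L → . X], [X → . id L a], [X → . id f], [X → . n f L], [X → id . L a], [X → id . f] }  — shift
  I3: { [X → n . f L] }  — shift
  I4: { [L → . L id], [L → . X], [X → . id L a], [X → . id f], [X → . n f L], [X → n f . L] }  — shift
  I5: { [L → L . id], [X → n f L .] }  — shift, reduce
  I6: { [L → X .] }  — reduce
  I7: { [L → L id .] }  — reduce
  I8: { [L → L . id], [X → id L . a] }  — shift
  I9: { [X → id f .] }  — reduce
  I10: { [X → id L a .] }  — reduce

I5 contains reduce item [X → n f L .] and shift item [L → L . id] — shift-reduce conflict.

Answer: Yes — I5: [X → n f L .] vs [L → L . id]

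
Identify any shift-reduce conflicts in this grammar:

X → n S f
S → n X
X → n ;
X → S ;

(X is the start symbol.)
No shift-reduce conflicts

A shift-reduce conflict occurs when an LR(0) state has both:
  - a complete (reduce) item [A → α .] (dot at the end), and
  - a shift item [B → β . c γ] (dot before a terminal).

Augment with X' → X and build the canonical LR(0) collection (I0 = CLOSURE({[X' → . X]}), then GOTO on every symbol after a dot until no new states appear). It has 9 states:
  I0: { [S → . n X], [X → . S ;], [X → . n ;], [X → . n S f], [X' → . X] }  — shift
  I1: { [X → S . ;] }  — shift
  I2: { [X' → X .] }  — accept
  I3: { [S → . n X], [S → n . X], [X → . S ;], [X → . n ;], [X → . n S f], [X → n . ;], [X → n . S f] }  — shift
  I4: { [X → n ; .] }  — reduce
  I5: { [X → S . ;], [X → n S . f] }  — shift
  I6: { [S → n X .] }  — reduce
  I7: { [X → S ; .] }  — reduce
  I8: { [X → n S f .] }  — reduce

No state contains both a complete item and a shift item.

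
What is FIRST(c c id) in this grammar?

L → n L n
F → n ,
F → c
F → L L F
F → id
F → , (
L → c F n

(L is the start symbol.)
To compute FIRST(c c id), process the symbols left to right:
Symbol c is a terminal. Add 'c' and stop.
FIRST(c c id) = { 'c' }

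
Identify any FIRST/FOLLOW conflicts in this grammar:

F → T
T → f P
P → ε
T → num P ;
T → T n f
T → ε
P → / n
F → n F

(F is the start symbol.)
Yes. T → T n f with FOLLOW(T) on { 'n' }

A FIRST/FOLLOW conflict occurs when a non-terminal N has a nullable alternative N → β (β ⇒* ε) and another alternative N → α with FIRST(α) ∩ FOLLOW(N) ≠ ∅: on such a lookahead the parser cannot decide between expanding α and letting N vanish via β.

Nullable non-terminals: F, P, T.
FIRST sets used below: FIRST(T) = { 'f', 'n', 'num', ε }

F: nullable alternative(s) F → T; FOLLOW(F) = { $ }
  F → T: FIRST \ {ε} = { 'f', 'n', 'num' } — this is the only nullable alternative, skip
  F → n F: FIRST \ {ε} = { 'n' } — disjoint from FOLLOW(F)

P: nullable alternative(s) P → ε; FOLLOW(P) = { $, ';', 'n' }
  P → ε: FIRST \ {ε} = { } — this is the only nullable alternative, skip
  P → / n: FIRST \ {ε} = { '/' } — disjoint from FOLLOW(P)

T: nullable alternative(s) T → ε; FOLLOW(T) = { $, 'n' }
  T → f P: FIRST \ {ε} = { 'f' } — disjoint from FOLLOW(T)
  T → num P ;: FIRST \ {ε} = { 'num' } — disjoint from FOLLOW(T)
  T → T n f: FIRST \ {ε} = { 'f', 'n', 'num' } — overlaps FOLLOW(T) on { 'n' }: CONFLICT
  T → ε: FIRST \ {ε} = { } — this is the only nullable alternative, skip

So the grammar has 1 FIRST/FOLLOW conflict (marked CONFLICT above).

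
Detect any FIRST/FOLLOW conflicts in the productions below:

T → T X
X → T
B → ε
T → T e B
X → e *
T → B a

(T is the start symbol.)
No FIRST/FOLLOW conflicts.

Nullable non-terminals: B.
B has a nullable alternative but only one production, so nothing to check.

T, X have no nullable alternative, so no FIRST/FOLLOW check is needed there.

No FIRST/FOLLOW conflicts found.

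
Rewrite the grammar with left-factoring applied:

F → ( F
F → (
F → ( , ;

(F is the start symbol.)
F → ( F'
F' → F
F' → ε
F' → , ;

Left-factoring transforms A → αβ₁ | αβ₂ into A → αA' and A' → β₁ | β₂
(α is the longest common prefix among the alternatives). Repeat until
no nonterminal has two alternatives with a common prefix.

Round 1: F has alternatives sharing prefix '('. Introduce F': F → ( F'
  Add: F' → F
  Add: F' → ε
  Add: F' → , ;

No remaining common prefixes — done.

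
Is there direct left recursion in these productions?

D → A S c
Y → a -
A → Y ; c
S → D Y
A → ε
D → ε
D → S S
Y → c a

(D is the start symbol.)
No direct left recursion

D → A S c: starts with A
Y → a -: starts with a
A → Y ; c: starts with Y
S → D Y: starts with D
A → ε: starts with ε
D → ε: starts with ε
D → S S: starts with S
Y → c a: starts with c

No direct left recursion found.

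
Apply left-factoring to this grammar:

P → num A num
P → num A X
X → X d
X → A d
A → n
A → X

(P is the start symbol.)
P → num A P'
P' → num
P' → X
X → X d
X → A d
A → n
A → X

Left-factoring transforms A → αβ₁ | αβ₂ into A → αA' and A' → β₁ | β₂
(α is the longest common prefix among the alternatives). Repeat until
no nonterminal has two alternatives with a common prefix.

Round 1: P has alternatives sharing prefix 'num A'. Introduce P': P → num A P'
  Add: P' → num
  Add: P' → X

No remaining common prefixes — done.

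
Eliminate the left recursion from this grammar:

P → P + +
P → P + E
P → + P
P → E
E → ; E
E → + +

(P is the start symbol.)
P → + P P'
P → E P'
P' → + + P'
P' → + E P'
P' → ε
E → ; E
E → + +

P is directly left-recursive. The standard transformation for
  A → A α₁ | ... | A α_m | β₁ | ... | β_n
is
  A  → β₁ A' | ... | β_n A'
  A' → α₁ A' | ... | α_m A' | ε

P → + P becomes P → + P P'
P → E becomes P → E P'
P → P + + becomes P' → + + P'
P → P + E becomes P' → + E P'
Add P' → ε

Productions for other non-terminals are unchanged:
  E → ; E
  E → + +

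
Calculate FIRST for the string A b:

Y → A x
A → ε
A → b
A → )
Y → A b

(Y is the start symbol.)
FIRST sets of the non-terminals involved (from the grammar, by fixed-point iteration):
  FIRST(A) = { ')', 'b', ε }

To compute FIRST(A b), process the symbols left to right:
Symbol A is a non-terminal. Add FIRST(A) \ {ε} = { ')', 'b' }
A is nullable (ε ∈ FIRST(A)), continue to the next symbol.
Symbol b is a terminal. Add 'b' and stop.
FIRST(A b) = { ')', 'b' }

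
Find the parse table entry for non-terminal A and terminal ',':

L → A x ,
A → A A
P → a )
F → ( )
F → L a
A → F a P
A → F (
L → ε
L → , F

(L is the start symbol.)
A → A A, A → F a P, A → F (

To find M[A, ','], we find productions for A where ',' is in the predict set (PREDICT(N → α) = (FIRST(α) \ {ε}) ∪ (FOLLOW(N) if α ⇒* ε)).

Relevant sets:
  FIRST(A) = { '(', ',', 'a' }
  FIRST(F) = { '(', ',', 'a' }

A → A A: PREDICT = { '(', ',', 'a' }
  ',' is in predict set, so this production goes in M[A, ',']
A → F a P: PREDICT = { '(', ',', 'a' }
  ',' is in predict set, so this production goes in M[A, ',']
A → F (: PREDICT = { '(', ',', 'a' }
  ',' is in predict set, so this production goes in M[A, ',']

M[A, ','] = A → A A, A → F a P, A → F (  (a multiply-defined cell — the grammar is not LL(1))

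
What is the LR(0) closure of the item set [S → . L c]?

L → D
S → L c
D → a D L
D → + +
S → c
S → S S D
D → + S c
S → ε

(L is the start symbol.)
{ [D → . + +], [D → . + S c], [D → . a D L], [L → . D], [S → . L c] }

Start with: [S → . L c]
  [S → . L c] has the dot before L: add [L → . D]
  [L → . D] has the dot before D: add [D → . a D L], [D → . + +], [D → . + S c]
No further items can be added.

CLOSURE = { [D → . + +], [D → . + S c], [D → . a D L], [L → . D], [S → . L c] }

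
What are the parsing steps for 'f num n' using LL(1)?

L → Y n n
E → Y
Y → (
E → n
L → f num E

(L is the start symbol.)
Stack is shown with the top on the left.

Stack      Input      Action
----------------------------
L $        f num n $  output L → f num E
f num E $  f num n $  match 'f'
num E $    num n $    match 'num'
E $        n $        output E → n
n $        n $        match 'n'
$          $          accept

The string is accepted.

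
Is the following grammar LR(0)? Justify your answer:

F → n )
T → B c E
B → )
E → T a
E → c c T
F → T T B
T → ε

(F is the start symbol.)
No. Shift-reduce conflict between [T → .] and [B → . )]

Augment with F' → F and build the canonical LR(0) collection (I0 = CLOSURE({[F' → . F]}), then GOTO on every symbol after a dot until no new states appear). It has 16 states:
  I0: { [B → . )], [F → . T T B], [F → . n )], [F' → . F], [T → . B c E], [T → .] }  — shift, reduce
  I1: { [B → ) .] }  — reduce
  I2: { [T → B . c E] }  — shift
  I3: { [F' → F .] }  — accept
  I4: { [B → . )], [F → T . T B], [T → . B c E], [T → .] }  — shift, reduce
  I5: { [F → n . )] }  — shift
  I6: { [F → n ) .] }  — reduce
  I7: { [B → . )], [F → T T . B] }  — shift
  I8: { [F → T T B .] }  — reduce
  I9: { [B → . )], [E → . T a], [E → . c c T], [T → . B c E], [T → .], [T → B c . E] }  — shift, reduce
  I10: { [T → B c E .] }  — reduce
  I11: { [E → T . a] }  — shift
  I12: { [E → c . c T] }  — shift
  I13: { [B → . )], [E → c c . T], [T → . B c E], [T → .] }  — shift, reduce
  I14: { [E → c c T .] }  — reduce
  I15: { [E → T a .] }  — reduce

Conflict in state I0:
  Shift-reduce conflict between [T → .] and [B → . )]
So the grammar is NOT LR(0).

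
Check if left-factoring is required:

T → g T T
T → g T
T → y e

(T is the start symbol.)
Left-factoring is needed when two productions for the same non-terminal
share a common prefix on the right-hand side.

Productions for T:
  T → g T T
  T → g T
  T → y e

Found common prefix 'g T' in productions for T

Answer: Yes, T has productions with common prefix 'g T'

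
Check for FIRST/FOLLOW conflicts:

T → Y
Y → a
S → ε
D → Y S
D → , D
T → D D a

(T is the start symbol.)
No FIRST/FOLLOW conflicts.

A FIRST/FOLLOW conflict occurs when a non-terminal N has a nullable alternative N → β (β ⇒* ε) and another alternative N → α with FIRST(α) ∩ FOLLOW(N) ≠ ∅: on such a lookahead the parser cannot decide between expanding α and letting N vanish via β.

Nullable non-terminals: S.
S has a nullable alternative but only one production, so nothing to check.

D, T, Y have no nullable alternative, so no FIRST/FOLLOW check is needed there.

No FIRST/FOLLOW conflicts found.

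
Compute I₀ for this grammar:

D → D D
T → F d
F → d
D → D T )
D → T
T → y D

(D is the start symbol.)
{ [D → . D D], [D → . D T )], [D → . T], [D' → . D], [F → . d], [T → . F d], [T → . y D] }

First, augment the grammar with D' → D
I₀ = CLOSURE({ [D' → . D] }):
  [D' → . D] has the dot before D: add [D → . D D], [D → . D T )], [D → . T]
  [D → . T] has the dot before T: add [T → . F d], [T → . y D]
  [T → . F d] has the dot before F: add [F → . d]
No further items can be added.

I₀ = { [D → . D D], [D → . D T )], [D → . T], [D' → . D], [F → . d], [T → . F d], [T → . y D] }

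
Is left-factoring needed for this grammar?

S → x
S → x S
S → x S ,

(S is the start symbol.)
Yes, S has productions with common prefix 'x'

Left-factoring is needed when two productions for the same non-terminal
share a common prefix on the right-hand side.

Productions for S:
  S → x
  S → x S
  S → x S ,

Found common prefix 'x' in productions for S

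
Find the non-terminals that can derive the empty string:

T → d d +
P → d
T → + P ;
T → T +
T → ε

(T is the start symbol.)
{ 'T' }

A non-terminal is nullable if it can derive ε (the empty string): either it has an ε-production, or it has a production whose right-hand side consists entirely of nullable non-terminals.

ε-productions: T → ε
So T is immediately nullable.
No further non-terminal can be added: every production for the remaining non-terminals contains a terminal or a non-nullable non-terminal.
Nullable = { 'T' }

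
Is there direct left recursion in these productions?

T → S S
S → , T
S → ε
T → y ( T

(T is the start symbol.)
Direct left recursion occurs when N → N α for some non-terminal N (the right-hand side begins with the left-hand side itself).

T → S S: starts with S
S → , T: starts with ','
S → ε: starts with ε
T → y ( T: starts with y

No direct left recursion found.

Answer: No direct left recursion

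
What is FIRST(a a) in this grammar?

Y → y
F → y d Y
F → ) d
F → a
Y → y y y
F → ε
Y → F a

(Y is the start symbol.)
To compute FIRST(a a), process the symbols left to right:
Symbol a is a terminal. Add 'a' and stop.
FIRST(a a) = { 'a' }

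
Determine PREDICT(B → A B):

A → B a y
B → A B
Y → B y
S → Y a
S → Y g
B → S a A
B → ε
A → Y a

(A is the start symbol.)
PREDICT(B → A B) = (FIRST(RHS) \ {ε}) ∪ (FOLLOW(B) if ε ∈ FIRST(RHS), i.e. RHS ⇒* ε)
FIRST(A) = { 'a', 'y' }
FIRST(A B) = { 'a', 'y' }
ε ∉ FIRST(A B), so FOLLOW(B) is not added.
PREDICT(B → A B) = { 'a', 'y' }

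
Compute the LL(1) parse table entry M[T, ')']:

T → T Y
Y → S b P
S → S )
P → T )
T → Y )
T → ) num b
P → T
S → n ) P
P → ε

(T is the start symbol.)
T → T Y, T → ) num b

To find M[T, ')'], we find productions for T where ')' is in the predict set (PREDICT(N → α) = (FIRST(α) \ {ε}) ∪ (FOLLOW(N) if α ⇒* ε)).

Relevant sets:
  FIRST(T) = { ')', 'n' }
  FIRST(Y) = { 'n' }

T → T Y: PREDICT = { ')', 'n' }
  ')' is in predict set, so this production goes in M[T, ')']
T → Y ): PREDICT = { 'n' }
T → ) num b: PREDICT = { ')' }
  ')' is in predict set, so this production goes in M[T, ')']

M[T, ')'] = T → T Y, T → ) num b  (a multiply-defined cell — the grammar is not LL(1))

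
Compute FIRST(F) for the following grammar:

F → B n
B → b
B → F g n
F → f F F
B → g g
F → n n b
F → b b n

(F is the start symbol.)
{ 'b', 'f', 'g', 'n' }

To compute FIRST(F), examine every production with F on the left-hand side, reading each right-hand side left to right until a non-nullable symbol is reached.

FIRST sets of the other non-terminals involved (by the same procedure, iterated to a fixed point):
  FIRST(B) = { 'b', 'f', 'g', 'n' }

From F → B n:
  - B is a non-terminal: add FIRST(B) \ {ε} = { 'b', 'f', 'g', 'n' }
    B is not nullable, so stop
From F → f F F:
  - f is a terminal: add 'f' and stop
From F → n n b:
  - n is a terminal: add 'n' and stop
From F → b b n:
  - b is a terminal: add 'b' and stop

Collecting: FIRST(F) = { 'b', 'f', 'g', 'n' }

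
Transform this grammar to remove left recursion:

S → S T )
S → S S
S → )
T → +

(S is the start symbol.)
S is directly left-recursive. The standard transformation for
  A → A α₁ | ... | A α_m | β₁ | ... | β_n
is
  A  → β₁ A' | ... | β_n A'
  A' → α₁ A' | ... | α_m A' | ε

S → ) becomes S → ) S'
S → S T ) becomes S' → T ) S'
S → S S becomes S' → S S'
Add S' → ε

Productions for other non-terminals are unchanged:
  T → +

Resulting grammar:
S → ) S'
S' → T ) S'
S' → S S'
S' → ε
T → +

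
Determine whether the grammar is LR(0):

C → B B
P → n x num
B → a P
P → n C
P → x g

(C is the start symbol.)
A grammar is LR(0) if no state in the canonical LR(0) collection has:
  - both a shift item (dot before a terminal) and a complete item (shift-reduce conflict), or
  - two or more complete items (reduce-reduce conflict; the accept item [C' → C .] counts as a complete item here).

Augment with C' → C and build the canonical LR(0) collection (I0 = CLOSURE({[C' → . C]}), then GOTO on every symbol after a dot until no new states appear). It has 12 states:
  I0: { [B → . a P], [C → . B B], [C' → . C] }  — shift
  I1: { [B → . a P], [C → B . B] }  — shift
  I2: { [C' → C .] }  — accept
  I3: { [B → a . P], [P → . n C], [P → . n x num], [P → . x g] }  — shift
  I4: { [B → a P .] }  — reduce
  I5: { [B → . a P], [C → . B B], [P → n . C], [P → n . x num] }  — shift
  I6: { [P → x . g] }  — shift
  I7: { [P → x g .] }  — reduce
  I8: { [P → n C .] }  — reduce
  I9: { [P → n x . num] }  — shift
  I10: { [P → n x num .] }  — reduce
  I11: { [C → B B .] }  — reduce

Every state is either a pure shift/goto state or contains exactly one complete item and nothing to shift — no conflicts. The grammar is LR(0).

Answer: Yes, the grammar is LR(0)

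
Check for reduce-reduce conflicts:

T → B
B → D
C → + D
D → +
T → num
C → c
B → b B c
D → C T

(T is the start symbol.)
Augment with T' → T and build the canonical LR(0) collection (I0 = CLOSURE({[T' → . T]}), then GOTO on every symbol after a dot until no new states appear). It has 13 states:
  I0: { [B → . D], [B → . b B c], [C → . + D], [C → . c], [D → . +], [D → . C T], [T → . B], [T → . num], [T' → . T] }  — shift
  I1: { [C → + . D], [C → . + D], [C → . c], [D → + .], [D → . +], [D → . C T] }  — shift, reduce
  I2: { [T → B .] }  — reduce
  I3: { [B → . D], [B → . b B c], [C → . + D], [C → . c], [D → . +], [D → . C T], [D → C . T], [T → . B], [T → . num] }  — shift
  I4: { [B → D .] }  — reduce
  I5: { [T' → T .] }  — accept
  I6: { [B → . D], [B → . b B c], [B → b . B c], [C → . + D], [C → . c], [D → . +], [D → . C T] }  — shift
  I7: { [C → c .] }  — reduce
  I8: { [T → num .] }  — reduce
  I9: { [B → b B . c] }  — shift
  I10: { [B → b B c .] }  — reduce
  I11: { [D → C T .] }  — reduce
  I12: { [C → + D .] }  — reduce

No state contains more than one complete item.

Answer: No reduce-reduce conflicts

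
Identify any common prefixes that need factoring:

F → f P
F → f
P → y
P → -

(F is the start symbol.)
Left-factoring is needed when two productions for the same non-terminal
share a common prefix on the right-hand side.

Productions for F:
  F → f P
  F → f
Productions for P:
  P → y
  P → -

Found common prefix 'f' in productions for F

Answer: Yes, F has productions with common prefix 'f'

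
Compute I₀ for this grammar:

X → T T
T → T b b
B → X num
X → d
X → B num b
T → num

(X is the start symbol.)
First, augment the grammar with X' → X
I₀ = CLOSURE({ [X' → . X] }):
  [X' → . X] has the dot before X: add [X → . T T], [X → . d], [X → . B num b]
  [X → . T T] has the dot before T: add [T → . T b b], [T → . num]
  [X → . B num b] has the dot before B: add [B → . X num]
No further items can be added.

I₀ = { [B → . X num], [T → . T b b], [T → . num], [X → . B num b], [X → . T T], [X → . d], [X' → . X] }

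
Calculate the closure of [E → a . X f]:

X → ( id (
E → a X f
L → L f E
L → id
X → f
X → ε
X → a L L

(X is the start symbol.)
To compute CLOSURE, for each item [A → α.Bβ] where B is a non-terminal, add [B → .γ] for all productions B → γ; repeat for the newly added items until nothing changes.

Start with: [E → a . X f]
  [E → a . X f] has the dot before X: add [X → . ( id (], [X → . f], [X → .], [X → . a L L]
No further items can be added.

CLOSURE = { [E → a . X f], [X → . ( id (], [X → . a L L], [X → . f], [X → .] }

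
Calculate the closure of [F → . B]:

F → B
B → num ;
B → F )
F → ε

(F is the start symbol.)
{ [B → . F )], [B → . num ;], [F → . B], [F → .] }

To compute CLOSURE, for each item [A → α.Bβ] where B is a non-terminal, add [B → .γ] for all productions B → γ; repeat for the newly added items until nothing changes.

Start with: [F → . B]
  [F → . B] has the dot before B: add [B → . num ;], [B → . F )]
  [B → . F )] has the dot before F: add [F → .]
No further items can be added.

CLOSURE = { [B → . F )], [B → . num ;], [F → . B], [F → .] }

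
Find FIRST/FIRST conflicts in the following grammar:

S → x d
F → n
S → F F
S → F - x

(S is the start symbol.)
Yes. S → F F / S → F '-' x on { 'n' }

A FIRST/FIRST conflict occurs when two productions N → α and N → β for the same non-terminal have FIRST(α) ∩ FIRST(β) ≠ ∅ (with ε ∈ FIRST of a nullable right-hand side, so two nullable alternatives also conflict).

FIRST sets of the non-terminals at (or reachable through a nullable prefix from) the front of some alternative:
  FIRST(F) = { 'n' }

Productions for S:
  S → x d: FIRST = { 'x' }
  S → F F: FIRST = { 'n' }
  S → F - x: FIRST = { 'n' }
F has only one production, so no FIRST/FIRST conflict is possible there.

Conflict for S: S → F F and S → F - x
  Overlap: { 'n' }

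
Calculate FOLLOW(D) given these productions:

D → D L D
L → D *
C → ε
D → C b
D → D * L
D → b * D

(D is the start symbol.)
{ $, '*', 'b' }

To compute FOLLOW(D), find every occurrence of D on a right-hand side N → α D β: add FIRST(β) \ {ε}, and if β is empty or nullable also add FOLLOW(N). Iterate to a fixed point.

D is the start symbol, so $ ∈ FOLLOW(D).
In D → D L D: D is followed by L D, add FIRST(L D) \ {ε} = { 'b' }
In D → D L D: D is at the end; this adds FOLLOW(D) to itself — nothing new
In L → D *: D is followed by '*', add FIRST('*') \ {ε} = { '*' }
In D → D * L: D is followed by '*' L, add FIRST('*' L) \ {ε} = { '*' }
In D → b * D: D is at the end; this adds FOLLOW(D) to itself — nothing new

Taking the union: FOLLOW(D) = { $, '*', 'b' }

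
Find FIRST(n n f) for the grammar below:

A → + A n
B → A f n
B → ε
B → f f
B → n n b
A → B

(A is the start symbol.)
{ 'n' }

To compute FIRST(n n f), process the symbols left to right:
Symbol n is a terminal. Add 'n' and stop.
FIRST(n n f) = { 'n' }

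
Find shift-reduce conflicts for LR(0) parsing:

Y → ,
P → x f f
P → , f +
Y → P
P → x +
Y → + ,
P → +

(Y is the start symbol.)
Augment with Y' → Y and build the canonical LR(0) collection (I0 = CLOSURE({[Y' → . Y]}), then GOTO on every symbol after a dot until no new states appear). It has 12 states:
  I0: { [P → . +], [P → . , f +], [P → . x +], [P → . x f f], [Y → . + ,], [Y → . ,], [Y → . P], [Y' → . Y] }  — shift
  I1: { [P → + .], [Y → + . ,] }  — shift, reduce
  I2: { [P → , . f +], [Y → , .] }  — shift, reduce
  I3: { [Y → P .] }  — reduce
  I4: { [Y' → Y .] }  — accept
  I5: { [P → x . +], [P → x . f f] }  — shift
  I6: { [P → x + .] }  — reduce
  I7: { [P → x f . f] }  — shift
  I8: { [P → x f f .] }  — reduce
  I9: { [P → , f . +] }  — shift
  I10: { [P → , f + .] }  — reduce
  I11: { [Y → + , .] }  — reduce

I1 contains reduce item [P → + .] and shift item [Y → + . ,] — shift-reduce conflict.
I2 contains reduce item [Y → , .] and shift item [P → , . f +] — shift-reduce conflict.

Answer: Yes — I1: [P → + .] vs [Y → + . ,]; I2: [Y → , .] vs [P → , . f +]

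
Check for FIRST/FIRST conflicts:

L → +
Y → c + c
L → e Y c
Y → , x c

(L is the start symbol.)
A FIRST/FIRST conflict occurs when two productions N → α and N → β for the same non-terminal have FIRST(α) ∩ FIRST(β) ≠ ∅ (with ε ∈ FIRST of a nullable right-hand side, so two nullable alternatives also conflict).

Productions for L:
  L → +: FIRST = { '+' }
  L → e Y c: FIRST = { 'e' }
Productions for Y:
  Y → c + c: FIRST = { 'c' }
  Y → , x c: FIRST = { ',' }

All alternatives of each non-terminal have pairwise disjoint FIRST sets.

Answer: No FIRST/FIRST conflicts.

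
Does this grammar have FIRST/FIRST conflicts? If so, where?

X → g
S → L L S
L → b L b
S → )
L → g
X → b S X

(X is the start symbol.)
No FIRST/FIRST conflicts.

A FIRST/FIRST conflict occurs when two productions N → α and N → β for the same non-terminal have FIRST(α) ∩ FIRST(β) ≠ ∅ (with ε ∈ FIRST of a nullable right-hand side, so two nullable alternatives also conflict).

FIRST sets of the non-terminals at (or reachable through a nullable prefix from) the front of some alternative:
  FIRST(L) = { 'b', 'g' }

Productions for X:
  X → g: FIRST = { 'g' }
  X → b S X: FIRST = { 'b' }
Productions for S:
  S → L L S: FIRST = { 'b', 'g' }
  S → ): FIRST = { ')' }
Productions for L:
  L → b L b: FIRST = { 'b' }
  L → g: FIRST = { 'g' }

All alternatives of each non-terminal have pairwise disjoint FIRST sets.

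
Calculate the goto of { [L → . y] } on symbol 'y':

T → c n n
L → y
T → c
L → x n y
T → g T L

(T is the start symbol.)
GOTO(I, 'y') = CLOSURE({ [A → αX.β] : [A → α.Xβ] ∈ I, X = 'y' })

Items with dot before 'y', with the dot advanced:
  [L → . y] → [L → y .]
Closure adds nothing (no advanced item has the dot before a non-terminal).

GOTO = { [L → y .] }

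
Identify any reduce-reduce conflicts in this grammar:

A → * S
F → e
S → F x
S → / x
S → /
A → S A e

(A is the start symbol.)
Augment with A' → A and build the canonical LR(0) collection (I0 = CLOSURE({[A' → . A]}), then GOTO on every symbol after a dot until no new states appear). It has 12 states:
  I0: { [A → . * S], [A → . S A e], [A' → . A], [F → . e], [S → . / x], [S → . /], [S → . F x] }  — shift
  I1: { [A → * . S], [F → . e], [S → . / x], [S → . /], [S → . F x] }  — shift
  I2: { [S → / . x], [S → / .] }  — shift, reduce
  I3: { [A' → A .] }  — accept
  I4: { [S → F . x] }  — shift
  I5: { [A → . * S], [A → . S A e], [A → S . A e], [F → . e], [S → . / x], [S → . /], [S → . F x] }  — shift
  I6: { [F → e .] }  — reduce
  I7: { [A → S A . e] }  — shift
  I8: { [A → S A e .] }  — reduce
  I9: { [S → F x .] }  — reduce
  I10: { [S → / x .] }  — reduce
  I11: { [A → * S .] }  — reduce

No state contains more than one complete item.

Answer: No reduce-reduce conflicts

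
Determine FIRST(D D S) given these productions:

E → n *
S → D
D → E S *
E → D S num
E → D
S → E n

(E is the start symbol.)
{ 'n' }

FIRST sets of the non-terminals involved (from the grammar, by fixed-point iteration):
  FIRST(D) = { 'n' }

To compute FIRST(D D S), process the symbols left to right:
Symbol D is a non-terminal. Add FIRST(D) \ {ε} = { 'n' }
D is not nullable (ε ∉ FIRST(D)), so stop here.
FIRST(D D S) = { 'n' }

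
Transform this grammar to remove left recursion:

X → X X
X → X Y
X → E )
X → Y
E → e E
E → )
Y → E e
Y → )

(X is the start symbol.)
X is directly left-recursive. The standard transformation for
  A → A α₁ | ... | A α_m | β₁ | ... | β_n
is
  A  → β₁ A' | ... | β_n A'
  A' → α₁ A' | ... | α_m A' | ε

X → E ) becomes X → E ) X'
X → Y becomes X → Y X'
X → X X becomes X' → X X'
X → X Y becomes X' → Y X'
Add X' → ε

Productions for other non-terminals are unchanged:
  E → e E
  E → )
  Y → E e
  Y → )

Resulting grammar:
X → E ) X'
X → Y X'
X' → X X'
X' → Y X'
X' → ε
E → e E
E → )
Y → E e
Y → )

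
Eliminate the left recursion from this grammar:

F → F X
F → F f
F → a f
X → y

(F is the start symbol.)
F is directly left-recursive. The standard transformation for
  A → A α₁ | ... | A α_m | β₁ | ... | β_n
is
  A  → β₁ A' | ... | β_n A'
  A' → α₁ A' | ... | α_m A' | ε

F → a f becomes F → a f F'
F → F X becomes F' → X F'
F → F f becomes F' → f F'
Add F' → ε

Productions for other non-terminals are unchanged:
  X → y

Resulting grammar:
F → a f F'
F' → X F'
F' → f F'
F' → ε
X → y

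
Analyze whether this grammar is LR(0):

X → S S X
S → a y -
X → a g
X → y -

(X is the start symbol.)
A grammar is LR(0) if no state in the canonical LR(0) collection has:
  - both a shift item (dot before a terminal) and a complete item (shift-reduce conflict), or
  - two or more complete items (reduce-reduce conflict; the accept item [X' → X .] counts as a complete item here).

Augment with X' → X and build the canonical LR(0) collection (I0 = CLOSURE({[X' → . X]}), then GOTO on every symbol after a dot until no new states appear). It has 12 states:
  I0: { [S → . a y -], [X → . S S X], [X → . a g], [X → . y -], [X' → . X] }  — shift
  I1: { [S → . a y -], [X → S . S X] }  — shift
  I2: { [X' → X .] }  — accept
  I3: { [S → a . y -], [X → a . g] }  — shift
  I4: { [X → y . -] }  — shift
  I5: { [X → y - .] }  — reduce
  I6: { [X → a g .] }  — reduce
  I7: { [S → a y . -] }  — shift
  I8: { [S → a y - .] }  — reduce
  I9: { [S → . a y -], [X → . S S X], [X → . a g], [X → . y -], [X → S S . X] }  — shift
  I10: { [S → a . y -] }  — shift
  I11: { [X → S S X .] }  — reduce

Every state is either a pure shift/goto state or contains exactly one complete item and nothing to shift — no conflicts. The grammar is LR(0).

Answer: Yes, the grammar is LR(0)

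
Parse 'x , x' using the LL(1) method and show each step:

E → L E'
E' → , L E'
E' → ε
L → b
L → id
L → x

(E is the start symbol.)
Stack is shown with the top on the left.

Stack     Input    Action
-------------------------
E $       x , x $  output E → L E'
L E' $    x , x $  output L → x
x E' $    x , x $  match 'x'
E' $      , x $    output E' → , L E'
, L E' $  , x $    match ','
L E' $    x $      output L → x
x E' $    x $      match 'x'
E' $      $        output E' → ε
$         $        accept

The string is accepted.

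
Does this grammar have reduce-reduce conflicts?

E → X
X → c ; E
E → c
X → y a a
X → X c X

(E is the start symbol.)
A reduce-reduce conflict occurs when an LR(0) state has two complete items [A → α .] and [B → β .] — both call for a reduction, and with no lookahead the parser cannot choose between them.

Augment with E' → E and build the canonical LR(0) collection (I0 = CLOSURE({[E' → . E]}), then GOTO on every symbol after a dot until no new states appear). It has 12 states:
  I0: { [E → . X], [E → . c], [E' → . E], [X → . X c X], [X → . c ; E], [X → . y a a] }  — shift
  I1: { [E' → E .] }  — accept
  I2: { [E → X .], [X → X . c X] }  — shift, reduce
  I3: { [E → c .], [X → c . ; E] }  — shift, reduce
  I4: { [X → y . a a] }  — shift
  I5: { [X → y a . a] }  — shift
  I6: { [X → y a a .] }  — reduce
  I7: { [E → . X], [E → . c], [X → . X c X], [X → . c ; E], [X → . y a a], [X → c ; . E] }  — shift
  I8: { [X → c ; E .] }  — reduce
  I9: { [X → . X c X], [X → . c ; E], [X → . y a a], [X → X c . X] }  — shift
  I10: { [X → X . c X], [X → X c X .] }  — shift, reduce
  I11: { [X → c . ; E] }  — shift

No state contains more than one complete item.

Answer: No reduce-reduce conflicts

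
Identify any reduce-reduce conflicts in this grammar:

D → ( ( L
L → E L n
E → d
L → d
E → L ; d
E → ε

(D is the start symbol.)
A reduce-reduce conflict occurs when an LR(0) state has two complete items [A → α .] and [B → β .] — both call for a reduction, and with no lookahead the parser cannot choose between them.

Augment with D' → D and build the canonical LR(0) collection (I0 = CLOSURE({[D' → . D]}), then GOTO on every symbol after a dot until no new states appear). It has 11 states:
  I0: { [D → . ( ( L], [D' → . D] }  — shift
  I1: { [D → ( . ( L] }  — shift
  I2: { [D' → D .] }  — accept
  I3: { [D → ( ( . L], [E → . L ; d], [E → . d], [E → .], [L → . E L n], [L → . d] }  — shift, reduce
  I4: { [E → . L ; d], [E → . d], [E → .], [L → . E L n], [L → . d], [L → E . L n] }  — shift, reduce
  I5: { [D → ( ( L .], [E → L . ; d] }  — shift, reduce
  I6: { [E → d .], [L → d .] }  — 2 reduces
  I7: { [E → L ; . d] }  — shift
  I8: { [E → L ; d .] }  — reduce
  I9: { [E → L . ; d], [L → E L . n] }  — shift
  I10: { [L → E L n .] }  — reduce

I6 contains complete items [E → d .], [L → d .] — reduce-reduce conflict.

Answer: Yes — I6: [E → d .] vs [L → d .]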